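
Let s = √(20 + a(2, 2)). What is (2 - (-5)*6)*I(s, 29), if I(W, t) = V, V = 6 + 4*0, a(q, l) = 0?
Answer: 192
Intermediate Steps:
s = 2*√5 (s = √(20 + 0) = √20 = 2*√5 ≈ 4.4721)
V = 6 (V = 6 + 0 = 6)
I(W, t) = 6
(2 - (-5)*6)*I(s, 29) = (2 - (-5)*6)*6 = (2 - 1*(-30))*6 = (2 + 30)*6 = 32*6 = 192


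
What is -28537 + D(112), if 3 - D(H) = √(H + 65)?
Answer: -28534 - √177 ≈ -28547.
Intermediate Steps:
D(H) = 3 - √(65 + H) (D(H) = 3 - √(H + 65) = 3 - √(65 + H))
-28537 + D(112) = -28537 + (3 - √(65 + 112)) = -28537 + (3 - √177) = -28534 - √177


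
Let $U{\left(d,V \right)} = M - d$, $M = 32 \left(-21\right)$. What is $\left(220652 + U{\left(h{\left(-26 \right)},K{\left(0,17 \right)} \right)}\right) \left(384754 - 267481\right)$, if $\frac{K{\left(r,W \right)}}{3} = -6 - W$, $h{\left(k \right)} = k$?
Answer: $25800763638$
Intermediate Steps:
$M = -672$
$K{\left(r,W \right)} = -18 - 3 W$ ($K{\left(r,W \right)} = 3 \left(-6 - W\right) = -18 - 3 W$)
$U{\left(d,V \right)} = -672 - d$
$\left(220652 + U{\left(h{\left(-26 \right)},K{\left(0,17 \right)} \right)}\right) \left(384754 - 267481\right) = \left(220652 - 646\right) \left(384754 - 267481\right) = \left(220652 + \left(-672 + 26\right)\right) 117273 = \left(220652 - 646\right) 117273 = 220006 \cdot 117273 = 25800763638$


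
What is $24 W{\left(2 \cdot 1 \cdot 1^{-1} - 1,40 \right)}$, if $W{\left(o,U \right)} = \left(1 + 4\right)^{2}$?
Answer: $600$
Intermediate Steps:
$W{\left(o,U \right)} = 25$ ($W{\left(o,U \right)} = 5^{2} = 25$)
$24 W{\left(2 \cdot 1 \cdot 1^{-1} - 1,40 \right)} = 24 \cdot 25 = 600$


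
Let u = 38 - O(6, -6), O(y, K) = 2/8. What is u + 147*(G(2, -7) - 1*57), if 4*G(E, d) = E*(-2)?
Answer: -33953/4 ≈ -8488.3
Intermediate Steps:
G(E, d) = -E/2 (G(E, d) = (E*(-2))/4 = (-2*E)/4 = -E/2)
O(y, K) = 1/4 (O(y, K) = 2*(1/8) = 1/4)
u = 151/4 (u = 38 - 1*1/4 = 38 - 1/4 = 151/4 ≈ 37.750)
u + 147*(G(2, -7) - 1*57) = 151/4 + 147*(-1/2*2 - 1*57) = 151/4 + 147*(-1 - 57) = 151/4 + 147*(-58) = 151/4 - 8526 = -33953/4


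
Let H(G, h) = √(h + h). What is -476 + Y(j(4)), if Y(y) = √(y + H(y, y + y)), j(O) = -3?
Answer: -476 + √(-3 + 2*I*√3) ≈ -475.11 + 1.9471*I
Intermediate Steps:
H(G, h) = √2*√h (H(G, h) = √(2*h) = √2*√h)
Y(y) = √(y + 2*√y) (Y(y) = √(y + √2*√(y + y)) = √(y + √2*√(2*y)) = √(y + √2*(√2*√y)) = √(y + 2*√y))
-476 + Y(j(4)) = -476 + √(-3 + 2*√(-3)) = -476 + √(-3 + 2*(I*√3)) = -476 + √(-3 + 2*I*√3)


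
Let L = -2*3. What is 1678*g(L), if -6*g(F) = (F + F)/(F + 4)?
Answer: -1678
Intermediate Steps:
L = -6
g(F) = -F/(3*(4 + F)) (g(F) = -(F + F)/(6*(F + 4)) = -2*F/(6*(4 + F)) = -F/(3*(4 + F)))
1678*g(L) = 1678*(-1*(-6)/(12 + 3*(-6))) = 1678*(-1*(-6)/(12 - 18)) = 1678*(-1*(-6)/(-6)) = 1678*(-1*(-6)*(-1/6)) = 1678*(-1) = -1678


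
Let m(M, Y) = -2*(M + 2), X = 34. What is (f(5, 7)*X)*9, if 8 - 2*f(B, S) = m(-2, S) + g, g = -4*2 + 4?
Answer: 1836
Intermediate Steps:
g = -4 (g = -8 + 4 = -4)
m(M, Y) = -4 - 2*M (m(M, Y) = -2*(2 + M) = -4 - 2*M)
f(B, S) = 6 (f(B, S) = 4 - ((-4 - 2*(-2)) - 4)/2 = 4 - ((-4 + 4) - 4)/2 = 4 - (0 - 4)/2 = 4 - 1/2*(-4) = 4 + 2 = 6)
(f(5, 7)*X)*9 = (6*34)*9 = 204*9 = 1836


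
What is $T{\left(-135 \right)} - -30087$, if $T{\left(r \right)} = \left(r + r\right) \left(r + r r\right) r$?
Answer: $659410587$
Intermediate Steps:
$T{\left(r \right)} = 2 r^{2} \left(r + r^{2}\right)$ ($T{\left(r \right)} = 2 r \left(r + r^{2}\right) r = 2 r^{2} \left(r + r^{2}\right)$)
$T{\left(-135 \right)} - -30087 = 2 \left(-135\right)^{3} \left(1 - 135\right) - -30087 = 2 \left(-2460375\right) \left(-134\right) + 30087 = 659380500 + 30087 = 659410587$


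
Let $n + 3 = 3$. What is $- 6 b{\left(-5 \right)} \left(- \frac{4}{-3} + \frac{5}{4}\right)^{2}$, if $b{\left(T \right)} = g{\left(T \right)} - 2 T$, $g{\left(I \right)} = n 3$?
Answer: $- \frac{4805}{12} \approx -400.42$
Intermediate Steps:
$n = 0$ ($n = -3 + 3 = 0$)
$g{\left(I \right)} = 0$ ($g{\left(I \right)} = 0 \cdot 3 = 0$)
$b{\left(T \right)} = - 2 T$ ($b{\left(T \right)} = 0 - 2 T = - 2 T$)
$- 6 b{\left(-5 \right)} \left(- \frac{4}{-3} + \frac{5}{4}\right)^{2} = - 6 \left(\left(-2\right) \left(-5\right)\right) \left(- \frac{4}{-3} + \frac{5}{4}\right)^{2} = \left(-6\right) 10 \left(\left(-4\right) \left(- \frac{1}{3}\right) + 5 \cdot \frac{1}{4}\right)^{2} = - 60 \left(\frac{4}{3} + \frac{5}{4}\right)^{2} = - 60 \left(\frac{31}{12}\right)^{2} = \left(-60\right) \frac{961}{144} = - \frac{4805}{12}$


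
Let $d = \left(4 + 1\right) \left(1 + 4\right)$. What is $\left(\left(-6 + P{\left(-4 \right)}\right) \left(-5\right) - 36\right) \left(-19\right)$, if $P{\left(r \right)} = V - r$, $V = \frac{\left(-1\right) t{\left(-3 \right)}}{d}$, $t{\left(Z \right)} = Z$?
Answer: $\frac{2527}{5} \approx 505.4$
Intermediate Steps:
$d = 25$ ($d = 5 \cdot 5 = 25$)
$V = \frac{3}{25}$ ($V = \frac{\left(-1\right) \left(-3\right)}{25} = 3 \cdot \frac{1}{25} = \frac{3}{25} \approx 0.12$)
$P{\left(r \right)} = \frac{3}{25} - r$
$\left(\left(-6 + P{\left(-4 \right)}\right) \left(-5\right) - 36\right) \left(-19\right) = \left(\left(-6 + \left(\frac{3}{25} - -4\right)\right) \left(-5\right) - 36\right) \left(-19\right) = \left(\left(-6 + \left(\frac{3}{25} + 4\right)\right) \left(-5\right) - 36\right) \left(-19\right) = \left(\left(-6 + \frac{103}{25}\right) \left(-5\right) - 36\right) \left(-19\right) = \left(\left(- \frac{47}{25}\right) \left(-5\right) - 36\right) \left(-19\right) = \left(\frac{47}{5} - 36\right) \left(-19\right) = \left(- \frac{133}{5}\right) \left(-19\right) = \frac{2527}{5}$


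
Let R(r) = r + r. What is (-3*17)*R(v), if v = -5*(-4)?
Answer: -2040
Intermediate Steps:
v = 20
R(r) = 2*r
(-3*17)*R(v) = (-3*17)*(2*20) = -51*40 = -2040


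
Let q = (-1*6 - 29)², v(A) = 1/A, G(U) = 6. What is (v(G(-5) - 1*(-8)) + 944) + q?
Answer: 30367/14 ≈ 2169.1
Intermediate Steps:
q = 1225 (q = (-6 - 29)² = (-35)² = 1225)
(v(G(-5) - 1*(-8)) + 944) + q = (1/(6 - 1*(-8)) + 944) + 1225 = (1/(6 + 8) + 944) + 1225 = (1/14 + 944) + 1225 = 13217/14 + 1225 = 30367/14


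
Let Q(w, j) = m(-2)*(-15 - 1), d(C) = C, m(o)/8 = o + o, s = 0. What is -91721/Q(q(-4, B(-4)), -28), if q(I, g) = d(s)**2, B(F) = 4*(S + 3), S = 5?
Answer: -91721/512 ≈ -179.14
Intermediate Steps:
m(o) = 16*o (m(o) = 8*(o + o) = 8*(2*o) = 16*o)
B(F) = 32 (B(F) = 4*(5 + 3) = 4*8 = 32)
q(I, g) = 0 (q(I, g) = 0**2 = 0)
Q(w, j) = 512 (Q(w, j) = (16*(-2))*(-15 - 1) = -32*(-16) = 512)
-91721/Q(q(-4, B(-4)), -28) = -91721/512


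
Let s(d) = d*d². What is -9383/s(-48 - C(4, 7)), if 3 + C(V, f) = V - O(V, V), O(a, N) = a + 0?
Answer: 9383/91125 ≈ 0.10297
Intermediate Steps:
O(a, N) = a
C(V, f) = -3 (C(V, f) = -3 + (V - V) = -3 + 0 = -3)
s(d) = d³
-9383/s(-48 - C(4, 7)) = -9383/(-48 - 1*(-3))³ = -9383/(-48 + 3)³ = -9383/((-45)³) = -9383/(-91125) = -9383*(-1/91125) = 9383/91125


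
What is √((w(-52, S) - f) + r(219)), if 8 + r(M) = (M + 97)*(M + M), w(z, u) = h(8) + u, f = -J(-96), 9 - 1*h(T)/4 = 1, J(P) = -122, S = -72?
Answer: √138238 ≈ 371.80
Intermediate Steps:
h(T) = 32 (h(T) = 36 - 4*1 = 36 - 4 = 32)
f = 122 (f = -1*(-122) = 122)
w(z, u) = 32 + u
r(M) = -8 + 2*M*(97 + M) (r(M) = -8 + (M + 97)*(M + M) = -8 + (97 + M)*(2*M) = -8 + 2*M*(97 + M))
√((w(-52, S) - f) + r(219)) = √(((32 - 72) - 1*122) + (-8 + 2*219² + 194*219)) = √((-40 - 122) + (-8 + 2*47961 + 42486)) = √(-162 + (-8 + 95922 + 42486)) = √(-162 + 138400) = √138238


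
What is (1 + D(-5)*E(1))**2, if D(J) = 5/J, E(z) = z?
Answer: 0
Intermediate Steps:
(1 + D(-5)*E(1))**2 = (1 + (5/(-5))*1)**2 = (1 + (5*(-1/5))*1)**2 = (1 - 1*1)**2 = (1 - 1)**2 = 0**2 = 0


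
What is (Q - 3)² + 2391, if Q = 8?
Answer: 2416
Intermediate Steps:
(Q - 3)² + 2391 = (8 - 3)² + 2391 = 5² + 2391 = 25 + 2391 = 2416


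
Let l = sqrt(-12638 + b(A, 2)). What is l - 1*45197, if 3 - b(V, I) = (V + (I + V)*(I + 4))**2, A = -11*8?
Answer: -45197 + 3*I*sqrt(41939) ≈ -45197.0 + 614.37*I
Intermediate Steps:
A = -88
b(V, I) = 3 - (V + (4 + I)*(I + V))**2 (b(V, I) = 3 - (V + (I + V)*(I + 4))**2 = 3 - (V + (I + V)*(4 + I))**2 = 3 - (V + (4 + I)*(I + V))**2)
l = 3*I*sqrt(41939) (l = sqrt(-12638 + (3 - (2**2 + 4*2 + 5*(-88) + 2*(-88))**2)) = sqrt(-12638 + (3 - (4 + 8 - 440 - 176)**2)) = sqrt(-12638 + (3 - 1*(-604)**2)) = sqrt(-12638 + (3 - 1*364816)) = sqrt(-12638 + (3 - 364816)) = sqrt(-12638 - 364813) = sqrt(-377451) = 3*I*sqrt(41939) ≈ 614.37*I)
l - 1*45197 = 3*I*sqrt(41939) - 1*45197 = 3*I*sqrt(41939) - 45197 = -45197 + 3*I*sqrt(41939)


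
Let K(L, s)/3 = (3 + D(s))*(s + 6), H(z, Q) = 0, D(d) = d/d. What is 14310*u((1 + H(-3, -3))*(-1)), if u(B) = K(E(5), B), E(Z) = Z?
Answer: 858600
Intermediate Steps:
D(d) = 1
K(L, s) = 72 + 12*s (K(L, s) = 3*((3 + 1)*(s + 6)) = 3*(4*(6 + s)) = 3*(24 + 4*s) = 72 + 12*s)
u(B) = 72 + 12*B
14310*u((1 + H(-3, -3))*(-1)) = 14310*(72 + 12*((1 + 0)*(-1))) = 14310*(72 + 12*(1*(-1))) = 14310*(72 + 12*(-1)) = 14310*(72 - 12) = 14310*60 = 858600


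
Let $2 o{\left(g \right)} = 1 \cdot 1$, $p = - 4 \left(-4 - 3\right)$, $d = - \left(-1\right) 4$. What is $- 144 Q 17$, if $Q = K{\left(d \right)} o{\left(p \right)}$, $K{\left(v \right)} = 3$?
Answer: $-3672$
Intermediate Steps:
$d = 4$ ($d = \left(-1\right) \left(-4\right) = 4$)
$p = 28$ ($p = \left(-4\right) \left(-7\right) = 28$)
$o{\left(g \right)} = \frac{1}{2}$ ($o{\left(g \right)} = \frac{1 \cdot 1}{2} = \frac{1}{2} \cdot 1 = \frac{1}{2}$)
$Q = \frac{3}{2}$ ($Q = 3 \cdot \frac{1}{2} = \frac{3}{2} \approx 1.5$)
$- 144 Q 17 = - 144 \cdot \frac{3}{2} \cdot 17 = \left(-144\right) \frac{51}{2} = -3672$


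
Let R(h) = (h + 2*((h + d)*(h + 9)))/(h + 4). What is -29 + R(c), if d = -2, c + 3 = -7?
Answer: -94/3 ≈ -31.333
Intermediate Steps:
c = -10 (c = -3 - 7 = -10)
R(h) = (h + 2*(-2 + h)*(9 + h))/(4 + h) (R(h) = (h + 2*((h - 2)*(h + 9)))/(h + 4) = (h + 2*((-2 + h)*(9 + h)))/(4 + h) = (h + 2*(-2 + h)*(9 + h))/(4 + h))
-29 + R(c) = -29 + (-36 + 2*(-10)² + 15*(-10))/(4 - 10) = -29 + (-36 + 2*100 - 150)/(-6) = -29 - (-36 + 200 - 150)/6 = -29 - ⅙*14 = -29 - 7/3 = -94/3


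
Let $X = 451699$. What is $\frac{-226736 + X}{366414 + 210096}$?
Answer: $\frac{224963}{576510} \approx 0.39022$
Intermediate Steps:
$\frac{-226736 + X}{366414 + 210096} = \frac{-226736 + 451699}{366414 + 210096} = \frac{224963}{576510}$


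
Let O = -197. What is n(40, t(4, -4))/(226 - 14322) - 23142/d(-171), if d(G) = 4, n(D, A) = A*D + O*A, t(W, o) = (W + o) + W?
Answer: -20387945/3524 ≈ -5785.5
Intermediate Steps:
t(W, o) = o + 2*W
n(D, A) = -197*A + A*D (n(D, A) = A*D - 197*A = -197*A + A*D)
n(40, t(4, -4))/(226 - 14322) - 23142/d(-171) = ((-4 + 2*4)*(-197 + 40))/(226 - 14322) - 23142/4 = ((-4 + 8)*(-157))/(-14096) - 23142*¼ = (4*(-157))*(-1/14096) - 11571/2 = -628*(-1/14096) - 11571/2 = 157/3524 - 11571/2 = -20387945/3524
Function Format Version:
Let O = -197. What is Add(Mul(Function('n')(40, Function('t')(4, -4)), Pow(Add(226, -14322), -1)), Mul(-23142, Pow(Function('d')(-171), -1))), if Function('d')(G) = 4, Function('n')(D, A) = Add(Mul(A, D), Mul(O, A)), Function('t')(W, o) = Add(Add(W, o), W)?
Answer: Rational(-20387945, 3524) ≈ -5785.5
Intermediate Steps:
Function('t')(W, o) = Add(o, Mul(2, W))
Function('n')(D, A) = Add(Mul(-197, A), Mul(A, D)) (Function('n')(D, A) = Add(Mul(A, D), Mul(-197, A)) = Add(Mul(-197, A), Mul(A, D)))
Add(Mul(Function('n')(40, Function('t')(4, -4)), Pow(Add(226, -14322), -1)), Mul(-23142, Pow(Function('d')(-171), -1))) = Add(Mul(Mul(Add(-4, Mul(2, 4)), Add(-197, 40)), Pow(Add(226, -14322), -1)), Mul(-23142, Pow(4, -1))) = Add(Mul(Mul(Add(-4, 8), -157), Pow(-14096, -1)), Mul(-23142, Rational(1, 4))) = Add(Mul(Mul(4, -157), Rational(-1, 14096)), Rational(-11571, 2)) = Add(Mul(-628, Rational(-1, 14096)), Rational(-11571, 2)) = Add(Rational(157, 3524), Rational(-11571, 2)) = Rational(-20387945, 3524)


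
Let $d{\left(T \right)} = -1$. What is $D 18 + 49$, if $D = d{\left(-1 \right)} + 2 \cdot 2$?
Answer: $103$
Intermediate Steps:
$D = 3$ ($D = -1 + 2 \cdot 2 = -1 + 4 = 3$)
$D 18 + 49 = 3 \cdot 18 + 49 = 54 + 49 = 103$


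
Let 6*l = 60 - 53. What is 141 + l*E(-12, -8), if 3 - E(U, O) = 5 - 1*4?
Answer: 430/3 ≈ 143.33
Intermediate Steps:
E(U, O) = 2 (E(U, O) = 3 - (5 - 1*4) = 3 - (5 - 4) = 3 - 1*1 = 3 - 1 = 2)
l = 7/6 (l = (60 - 53)/6 = (⅙)*7 = 7/6 ≈ 1.1667)
141 + l*E(-12, -8) = 141 + (7/6)*2 = 141 + 7/3 = 430/3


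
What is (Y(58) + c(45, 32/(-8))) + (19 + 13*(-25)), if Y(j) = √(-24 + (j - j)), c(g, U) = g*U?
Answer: -486 + 2*I*√6 ≈ -486.0 + 4.899*I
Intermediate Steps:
c(g, U) = U*g
Y(j) = 2*I*√6 (Y(j) = √(-24 + 0) = √(-24) = 2*I*√6)
(Y(58) + c(45, 32/(-8))) + (19 + 13*(-25)) = (2*I*√6 + (32/(-8))*45) + (19 + 13*(-25)) = (2*I*√6 + (32*(-⅛))*45) + (19 - 325) = (2*I*√6 - 4*45) - 306 = (2*I*√6 - 180) - 306 = (-180 + 2*I*√6) - 306 = -486 + 2*I*√6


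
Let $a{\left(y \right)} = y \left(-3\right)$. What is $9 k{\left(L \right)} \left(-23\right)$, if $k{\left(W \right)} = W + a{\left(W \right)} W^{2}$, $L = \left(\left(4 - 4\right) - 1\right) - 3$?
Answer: $-38916$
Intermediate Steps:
$a{\left(y \right)} = - 3 y$
$L = -4$ ($L = \left(0 - 1\right) - 3 = -1 - 3 = -4$)
$k{\left(W \right)} = W - 3 W^{3}$ ($k{\left(W \right)} = W + - 3 W W^{2} = W - 3 W^{3}$)
$9 k{\left(L \right)} \left(-23\right) = 9 \left(-4 - 3 \left(-4\right)^{3}\right) \left(-23\right) = 9 \left(-4 - -192\right) \left(-23\right) = 9 \left(-4 + 192\right) \left(-23\right) = 9 \cdot 188 \left(-23\right) = 1692 \left(-23\right) = -38916$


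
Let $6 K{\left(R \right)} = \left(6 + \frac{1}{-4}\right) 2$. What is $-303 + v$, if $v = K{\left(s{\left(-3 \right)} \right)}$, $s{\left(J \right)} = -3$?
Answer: $- \frac{3613}{12} \approx -301.08$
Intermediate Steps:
$K{\left(R \right)} = \frac{23}{12}$ ($K{\left(R \right)} = \frac{\left(6 + \frac{1}{-4}\right) 2}{6} = \frac{\left(6 - \frac{1}{4}\right) 2}{6} = \frac{\frac{23}{4} \cdot 2}{6} = \frac{1}{6} \cdot \frac{23}{2} = \frac{23}{12}$)
$v = \frac{23}{12} \approx 1.9167$
$-303 + v = -303 + \frac{23}{12} = - \frac{3613}{12}$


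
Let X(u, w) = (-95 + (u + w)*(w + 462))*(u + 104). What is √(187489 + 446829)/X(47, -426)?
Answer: -√634318/2074589 ≈ -0.00038390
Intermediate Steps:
X(u, w) = (-95 + (462 + w)*(u + w))*(104 + u) (X(u, w) = (-95 + (u + w)*(462 + w))*(104 + u) = (-95 + (462 + w)*(u + w))*(104 + u))
√(187489 + 446829)/X(47, -426) = √(187489 + 446829)/(-9880 + 104*(-426)² + 462*47² + 47953*47 + 48048*(-426) + 47*(-426)² - 426*47² + 566*47*(-426)) = √634318/(-9880 + 104*181476 + 462*2209 + 2253791 - 20468448 + 47*181476 - 426*2209 - 11332452) = √634318/(-9880 + 18873504 + 1020558 + 2253791 - 20468448 + 8529372 - 941034 - 11332452) = √634318/(-2074589) = √634318*(-1/2074589) = -√634318/2074589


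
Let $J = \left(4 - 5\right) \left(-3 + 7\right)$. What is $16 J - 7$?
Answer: $-71$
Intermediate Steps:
$J = -4$ ($J = \left(-1\right) 4 = -4$)
$16 J - 7 = 16 \left(-4\right) - 7 = -64 - 7 = -71$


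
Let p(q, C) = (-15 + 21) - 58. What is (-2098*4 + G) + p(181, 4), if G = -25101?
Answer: -33545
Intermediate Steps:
p(q, C) = -52 (p(q, C) = 6 - 58 = -52)
(-2098*4 + G) + p(181, 4) = (-2098*4 - 25101) - 52 = (-8392 - 25101) - 52 = -33493 - 52 = -33545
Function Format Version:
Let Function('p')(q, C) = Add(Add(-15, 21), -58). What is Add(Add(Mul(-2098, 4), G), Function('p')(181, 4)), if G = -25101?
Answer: -33545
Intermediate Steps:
Function('p')(q, C) = -52 (Function('p')(q, C) = Add(6, -58) = -52)
Add(Add(Mul(-2098, 4), G), Function('p')(181, 4)) = Add(Add(Mul(-2098, 4), -25101), -52) = Add(Add(-8392, -25101), -52) = Add(-33493, -52) = -33545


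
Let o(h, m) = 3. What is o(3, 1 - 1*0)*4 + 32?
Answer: 44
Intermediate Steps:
o(3, 1 - 1*0)*4 + 32 = 3*4 + 32 = 12 + 32 = 44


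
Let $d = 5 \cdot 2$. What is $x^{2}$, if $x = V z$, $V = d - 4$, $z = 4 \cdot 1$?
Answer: $576$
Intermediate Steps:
$d = 10$
$z = 4$
$V = 6$ ($V = 10 - 4 = 6$)
$x = 24$ ($x = 6 \cdot 4 = 24$)
$x^{2} = 24^{2} = 576$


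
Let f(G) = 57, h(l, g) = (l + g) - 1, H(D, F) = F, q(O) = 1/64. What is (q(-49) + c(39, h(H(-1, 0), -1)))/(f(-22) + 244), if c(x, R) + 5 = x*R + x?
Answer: -2815/19264 ≈ -0.14613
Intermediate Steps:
q(O) = 1/64
h(l, g) = -1 + g + l (h(l, g) = (g + l) - 1 = -1 + g + l)
c(x, R) = -5 + x + R*x (c(x, R) = -5 + (x*R + x) = -5 + (R*x + x) = -5 + (x + R*x) = -5 + x + R*x)
(q(-49) + c(39, h(H(-1, 0), -1)))/(f(-22) + 244) = (1/64 + (-5 + 39 + (-1 - 1 + 0)*39))/(57 + 244) = (1/64 + (-5 + 39 - 2*39))/301 = (1/64 + (-5 + 39 - 78))*(1/301) = (1/64 - 44)*(1/301) = -2815/64*1/301 = -2815/19264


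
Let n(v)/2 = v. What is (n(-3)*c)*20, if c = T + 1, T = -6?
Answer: 600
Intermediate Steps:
n(v) = 2*v
c = -5 (c = -6 + 1 = -5)
(n(-3)*c)*20 = ((2*(-3))*(-5))*20 = -6*(-5)*20 = 30*20 = 600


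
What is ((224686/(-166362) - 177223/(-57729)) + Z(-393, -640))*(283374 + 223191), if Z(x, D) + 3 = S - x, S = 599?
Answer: 38252818325973135/76221523 ≈ 5.0186e+8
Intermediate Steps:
Z(x, D) = 596 - x (Z(x, D) = -3 + (599 - x) = 596 - x)
((224686/(-166362) - 177223/(-57729)) + Z(-393, -640))*(283374 + 223191) = ((224686/(-166362) - 177223/(-57729)) + (596 - 1*(-393)))*(283374 + 223191) = ((224686*(-1/166362) - 177223*(-1/57729)) + (596 + 393))*506565 = ((-16049/11883 + 177223/57729) + 989)*506565 = (393149396/228664569 + 989)*506565 = (226542408137/228664569)*506565 = 38252818325973135/76221523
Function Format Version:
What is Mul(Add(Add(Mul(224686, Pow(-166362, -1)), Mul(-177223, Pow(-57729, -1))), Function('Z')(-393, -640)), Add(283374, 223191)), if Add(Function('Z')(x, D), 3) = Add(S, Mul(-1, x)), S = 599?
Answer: Rational(38252818325973135, 76221523) ≈ 5.0186e+8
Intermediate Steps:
Function('Z')(x, D) = Add(596, Mul(-1, x)) (Function('Z')(x, D) = Add(-3, Add(599, Mul(-1, x))) = Add(596, Mul(-1, x)))
Mul(Add(Add(Mul(224686, Pow(-166362, -1)), Mul(-177223, Pow(-57729, -1))), Function('Z')(-393, -640)), Add(283374, 223191)) = Mul(Add(Add(Mul(224686, Pow(-166362, -1)), Mul(-177223, Pow(-57729, -1))), Add(596, Mul(-1, -393))), Add(283374, 223191)) = Mul(Add(Add(Mul(224686, Rational(-1, 166362)), Mul(-177223, Rational(-1, 57729))), Add(596, 393)), 506565) = Mul(Add(Add(Rational(-16049, 11883), Rational(177223, 57729)), 989), 506565) = Mul(Add(Rational(393149396, 228664569), 989), 506565) = Mul(Rational(226542408137, 228664569), 506565) = Rational(38252818325973135, 76221523)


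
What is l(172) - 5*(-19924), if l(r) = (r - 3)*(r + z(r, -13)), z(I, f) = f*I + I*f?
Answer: -627080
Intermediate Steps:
z(I, f) = 2*I*f (z(I, f) = I*f + I*f = 2*I*f)
l(r) = -25*r*(-3 + r) (l(r) = (r - 3)*(r + 2*r*(-13)) = (-3 + r)*(r - 26*r) = (-3 + r)*(-25*r) = -25*r*(-3 + r))
l(172) - 5*(-19924) = 25*172*(3 - 1*172) - 5*(-19924) = 25*172*(3 - 172) + 99620 = 25*172*(-169) + 99620 = -726700 + 99620 = -627080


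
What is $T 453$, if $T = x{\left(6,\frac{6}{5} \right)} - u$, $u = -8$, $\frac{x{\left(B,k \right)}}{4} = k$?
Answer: $\frac{28992}{5} \approx 5798.4$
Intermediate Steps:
$x{\left(B,k \right)} = 4 k$
$T = \frac{64}{5}$ ($T = 4 \cdot \frac{6}{5} - -8 = 4 \cdot 6 \cdot \frac{1}{5} + 8 = 4 \cdot \frac{6}{5} + 8 = \frac{24}{5} + 8 = \frac{64}{5} \approx 12.8$)
$T 453 = \frac{64}{5} \cdot 453 = \frac{28992}{5}$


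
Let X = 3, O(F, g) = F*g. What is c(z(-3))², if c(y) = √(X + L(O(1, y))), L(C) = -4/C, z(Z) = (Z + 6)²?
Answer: 23/9 ≈ 2.5556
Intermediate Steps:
z(Z) = (6 + Z)²
c(y) = √(3 - 4/y)
c(z(-3))² = (√(3 - 4/(6 - 3)²))² = (√(3 - 4/(3²)))² = (√(3 - 4/9))² = (√(23/9))² = (√23/3)² = 23/9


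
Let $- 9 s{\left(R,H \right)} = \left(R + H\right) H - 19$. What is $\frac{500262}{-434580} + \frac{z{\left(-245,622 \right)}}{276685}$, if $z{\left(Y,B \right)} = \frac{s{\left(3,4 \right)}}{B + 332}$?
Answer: $- \frac{1100399185808}{955922050035} \approx -1.1511$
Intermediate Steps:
$s{\left(R,H \right)} = \frac{19}{9} - \frac{H \left(H + R\right)}{9}$ ($s{\left(R,H \right)} = - \frac{\left(R + H\right) H - 19}{9} = - \frac{\left(H + R\right) H - 19}{9} = - \frac{H \left(H + R\right) - 19}{9} = - \frac{-19 + H \left(H + R\right)}{9} = \frac{19}{9} - \frac{H \left(H + R\right)}{9}$)
$z{\left(Y,B \right)} = - \frac{1}{332 + B}$ ($z{\left(Y,B \right)} = \frac{\frac{19}{9} - \frac{4^{2}}{9} - \frac{4}{9} \cdot 3}{B + 332} = \frac{\frac{19}{9} - \frac{16}{9} - \frac{4}{3}}{332 + B} = - \frac{1}{332 + B}$)
$\frac{500262}{-434580} + \frac{z{\left(-245,622 \right)}}{276685} = \frac{500262}{-434580} + \frac{\left(-1\right) \frac{1}{332 + 622}}{276685} = 500262 \left(- \frac{1}{434580}\right) + - \frac{1}{954} \cdot \frac{1}{276685} = - \frac{83377}{72430} + \left(-1\right) \frac{1}{954} \cdot \frac{1}{276685} = - \frac{83377}{72430} - \frac{1}{263957490} = - \frac{1100399185808}{955922050035}$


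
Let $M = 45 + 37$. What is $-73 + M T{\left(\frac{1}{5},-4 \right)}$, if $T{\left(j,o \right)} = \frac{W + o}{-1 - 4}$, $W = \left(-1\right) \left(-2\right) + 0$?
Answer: $- \frac{201}{5} \approx -40.2$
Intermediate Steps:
$W = 2$ ($W = 2 + 0 = 2$)
$T{\left(j,o \right)} = - \frac{2}{5} - \frac{o}{5}$ ($T{\left(j,o \right)} = \frac{2 + o}{-1 - 4} = \frac{2 + o}{-5} = \left(2 + o\right) \left(- \frac{1}{5}\right) = - \frac{2}{5} - \frac{o}{5}$)
$M = 82$
$-73 + M T{\left(\frac{1}{5},-4 \right)} = -73 + 82 \left(- \frac{2}{5} - - \frac{4}{5}\right) = -73 + 82 \left(- \frac{2}{5} + \frac{4}{5}\right) = -73 + 82 \cdot \frac{2}{5} = -73 + \frac{164}{5} = - \frac{201}{5}$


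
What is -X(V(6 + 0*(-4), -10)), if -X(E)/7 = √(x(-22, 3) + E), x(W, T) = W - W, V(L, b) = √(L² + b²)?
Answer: 7*2^(¾)*17^(¼) ≈ 23.905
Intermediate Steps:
x(W, T) = 0
X(E) = -7*√E (X(E) = -7*√(0 + E) = -7*√E)
-X(V(6 + 0*(-4), -10)) = -(-7)*√(√((6 + 0*(-4))² + (-10)²)) = -(-7)*√(√((6 + 0)² + 100)) = -(-7)*√(√(6² + 100)) = -(-7)*√(√(36 + 100)) = -(-7)*√(√136) = -(-7)*√(2*√34) = -(-7)*2^(¾)*17^(¼) = 7*2^(¾)*17^(¼)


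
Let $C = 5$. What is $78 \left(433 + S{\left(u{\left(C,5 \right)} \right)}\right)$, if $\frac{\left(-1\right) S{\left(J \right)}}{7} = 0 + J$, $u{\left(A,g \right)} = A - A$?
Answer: $33774$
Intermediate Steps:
$u{\left(A,g \right)} = 0$
$S{\left(J \right)} = - 7 J$ ($S{\left(J \right)} = - 7 \left(0 + J\right) = - 7 J$)
$78 \left(433 + S{\left(u{\left(C,5 \right)} \right)}\right) = 78 \left(433 - 0\right) = 78 \left(433 + 0\right) = 78 \cdot 433 = 33774$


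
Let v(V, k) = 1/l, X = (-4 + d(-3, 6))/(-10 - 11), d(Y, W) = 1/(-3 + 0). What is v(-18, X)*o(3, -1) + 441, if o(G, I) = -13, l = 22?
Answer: 9689/22 ≈ 440.41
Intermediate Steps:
d(Y, W) = -⅓ (d(Y, W) = 1/(-3) = -⅓)
X = 13/63 (X = (-4 - ⅓)/(-10 - 11) = -13/3/(-21) = -13/3*(-1/21) = 13/63 ≈ 0.20635)
v(V, k) = 1/22
v(-18, X)*o(3, -1) + 441 = (1/22)*(-13) + 441 = -13/22 + 441 = 9689/22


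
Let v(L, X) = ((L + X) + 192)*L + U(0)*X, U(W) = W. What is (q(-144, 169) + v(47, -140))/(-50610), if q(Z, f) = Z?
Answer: -1503/16870 ≈ -0.089093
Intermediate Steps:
v(L, X) = L*(192 + L + X) (v(L, X) = ((L + X) + 192)*L + 0*X = (192 + L + X)*L + 0 = L*(192 + L + X) + 0 = L*(192 + L + X))
(q(-144, 169) + v(47, -140))/(-50610) = (-144 + 47*(192 + 47 - 140))/(-50610) = (-144 + 47*99)*(-1/50610) = (-144 + 4653)*(-1/50610) = 4509*(-1/50610) = -1503/16870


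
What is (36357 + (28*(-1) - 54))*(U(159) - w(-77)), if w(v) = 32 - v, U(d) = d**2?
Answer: 913114300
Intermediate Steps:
(36357 + (28*(-1) - 54))*(U(159) - w(-77)) = (36357 + (28*(-1) - 54))*(159**2 - (32 - 1*(-77))) = (36357 + (-28 - 54))*(25281 - (32 + 77)) = (36357 - 82)*(25281 - 1*109) = 36275*(25281 - 109) = 36275*25172 = 913114300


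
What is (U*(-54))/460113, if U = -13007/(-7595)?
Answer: -234126/1164852745 ≈ -0.00020099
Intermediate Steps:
U = 13007/7595 (U = -13007*(-1/7595) = 13007/7595 ≈ 1.7126)
(U*(-54))/460113 = ((13007/7595)*(-54))/460113 = -702378/7595*1/460113 = -234126/1164852745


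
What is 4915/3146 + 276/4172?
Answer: 5343419/3281278 ≈ 1.6285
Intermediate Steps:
4915/3146 + 276/4172 = 4915*(1/3146) + 276*(1/4172) = 4915/3146 + 69/1043 = 5343419/3281278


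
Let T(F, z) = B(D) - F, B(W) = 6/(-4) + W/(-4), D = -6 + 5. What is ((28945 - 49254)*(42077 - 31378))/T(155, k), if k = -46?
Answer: 869143964/625 ≈ 1.3906e+6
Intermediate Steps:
D = -1
B(W) = -3/2 - W/4 (B(W) = 6*(-1/4) + W*(-1/4) = -3/2 - W/4)
T(F, z) = -5/4 - F (T(F, z) = (-3/2 - 1/4*(-1)) - F = (-3/2 + 1/4) - F = -5/4 - F)
((28945 - 49254)*(42077 - 31378))/T(155, k) = ((28945 - 49254)*(42077 - 31378))/(-5/4 - 1*155) = (-20309*10699)/(-5/4 - 155) = -217285991/(-625/4) = -217285991*(-4/625) = 869143964/625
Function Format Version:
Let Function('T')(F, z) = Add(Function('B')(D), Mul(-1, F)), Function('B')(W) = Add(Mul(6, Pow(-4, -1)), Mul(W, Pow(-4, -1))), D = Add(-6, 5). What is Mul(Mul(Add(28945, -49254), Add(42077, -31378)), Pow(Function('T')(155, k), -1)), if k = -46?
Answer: Rational(869143964, 625) ≈ 1.3906e+6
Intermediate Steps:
D = -1
Function('B')(W) = Add(Rational(-3, 2), Mul(Rational(-1, 4), W)) (Function('B')(W) = Add(Mul(6, Rational(-1, 4)), Mul(W, Rational(-1, 4))) = Add(Rational(-3, 2), Mul(Rational(-1, 4), W)))
Function('T')(F, z) = Add(Rational(-5, 4), Mul(-1, F)) (Function('T')(F, z) = Add(Add(Rational(-3, 2), Mul(Rational(-1, 4), -1)), Mul(-1, F)) = Add(Add(Rational(-3, 2), Rational(1, 4)), Mul(-1, F)) = Add(Rational(-5, 4), Mul(-1, F)))
Mul(Mul(Add(28945, -49254), Add(42077, -31378)), Pow(Function('T')(155, k), -1)) = Mul(Mul(Add(28945, -49254), Add(42077, -31378)), Pow(Add(Rational(-5, 4), Mul(-1, 155)), -1)) = Mul(Mul(-20309, 10699), Pow(Add(Rational(-5, 4), -155), -1)) = Mul(-217285991, Pow(Rational(-625, 4), -1)) = Mul(-217285991, Rational(-4, 625)) = Rational(869143964, 625)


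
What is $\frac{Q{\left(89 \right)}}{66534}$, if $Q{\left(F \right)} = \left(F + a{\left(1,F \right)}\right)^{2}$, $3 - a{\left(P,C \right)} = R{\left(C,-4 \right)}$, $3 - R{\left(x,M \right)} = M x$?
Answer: $\frac{23763}{22178} \approx 1.0715$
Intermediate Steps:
$R{\left(x,M \right)} = 3 - M x$
$a{\left(P,C \right)} = - 4 C$ ($a{\left(P,C \right)} = 3 - \left(3 - - 4 C\right) = 3 - \left(3 + 4 C\right) = - 4 C$)
$Q{\left(F \right)} = 9 F^{2}$ ($Q{\left(F \right)} = \left(F - 4 F\right)^{2} = \left(- 3 F\right)^{2} = 9 F^{2}$)
$\frac{Q{\left(89 \right)}}{66534} = \frac{9 \cdot 89^{2}}{66534} = 9 \cdot 7921 \cdot \frac{1}{66534} = 71289 \cdot \frac{1}{66534} = \frac{23763}{22178}$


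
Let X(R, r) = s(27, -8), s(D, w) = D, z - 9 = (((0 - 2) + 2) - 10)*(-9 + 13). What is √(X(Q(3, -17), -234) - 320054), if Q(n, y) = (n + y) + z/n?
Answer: I*√320027 ≈ 565.71*I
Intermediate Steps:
z = -31 (z = 9 + (((0 - 2) + 2) - 10)*(-9 + 13) = 9 + ((-2 + 2) - 10)*4 = 9 + (0 - 10)*4 = 9 - 10*4 = 9 - 40 = -31)
Q(n, y) = n + y - 31/n (Q(n, y) = (n + y) - 31/n = n + y - 31/n)
X(R, r) = 27
√(X(Q(3, -17), -234) - 320054) = √(27 - 320054) = √(-320027) = I*√320027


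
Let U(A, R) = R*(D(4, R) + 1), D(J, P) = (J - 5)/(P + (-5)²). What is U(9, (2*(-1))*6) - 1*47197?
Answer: -613705/13 ≈ -47208.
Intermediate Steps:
D(J, P) = (-5 + J)/(25 + P) (D(J, P) = (-5 + J)/(P + 25) = (-5 + J)/(25 + P))
U(A, R) = R*(1 - 1/(25 + R)) (U(A, R) = R*((-5 + 4)/(25 + R) + 1) = R*(-1/(25 + R) + 1) = R*(1 - 1/(25 + R)))
U(9, (2*(-1))*6) - 1*47197 = ((2*(-1))*6)*(24 + (2*(-1))*6)/(25 + (2*(-1))*6) - 1*47197 = (-2*6)*(24 - 2*6)/(25 - 2*6) - 47197 = -12*(24 - 12)/(25 - 12) - 47197 = -12*12/13 - 47197 = -12*1/13*12 - 47197 = -144/13 - 47197 = -613705/13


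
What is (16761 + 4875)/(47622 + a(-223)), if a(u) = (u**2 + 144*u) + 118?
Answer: 21636/65357 ≈ 0.33104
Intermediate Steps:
a(u) = 118 + u**2 + 144*u
(16761 + 4875)/(47622 + a(-223)) = (16761 + 4875)/(47622 + (118 + (-223)**2 + 144*(-223))) = 21636/(47622 + (118 + 49729 - 32112)) = 21636/(47622 + 17735) = 21636/65357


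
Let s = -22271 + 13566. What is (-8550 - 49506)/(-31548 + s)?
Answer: 58056/40253 ≈ 1.4423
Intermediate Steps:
s = -8705
(-8550 - 49506)/(-31548 + s) = (-8550 - 49506)/(-31548 - 8705) = -58056/(-40253) = -58056*(-1/40253) = 58056/40253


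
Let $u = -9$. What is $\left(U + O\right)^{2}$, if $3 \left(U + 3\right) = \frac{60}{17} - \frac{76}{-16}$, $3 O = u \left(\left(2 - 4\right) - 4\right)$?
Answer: $\frac{13126129}{41616} \approx 315.41$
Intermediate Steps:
$O = 18$ ($O = \frac{\left(-9\right) \left(\left(2 - 4\right) - 4\right)}{3} = \frac{\left(-9\right) \left(-2 - 4\right)}{3} = \frac{\left(-9\right) \left(-6\right)}{3} = \frac{1}{3} \cdot 54 = 18$)
$U = - \frac{49}{204}$ ($U = -3 + \frac{\frac{60}{17} - \frac{76}{-16}}{3} = -3 + \frac{60 \cdot \frac{1}{17} - - \frac{19}{4}}{3} = -3 + \frac{\frac{60}{17} + \frac{19}{4}}{3} = -3 + \frac{1}{3} \cdot \frac{563}{68} = -3 + \frac{563}{204} = - \frac{49}{204} \approx -0.2402$)
$\left(U + O\right)^{2} = \left(- \frac{49}{204} + 18\right)^{2} = \left(\frac{3623}{204}\right)^{2} = \frac{13126129}{41616}$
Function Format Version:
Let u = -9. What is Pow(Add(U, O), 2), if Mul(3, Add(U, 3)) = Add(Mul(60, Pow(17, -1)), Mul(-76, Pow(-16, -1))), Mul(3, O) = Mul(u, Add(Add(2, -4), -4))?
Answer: Rational(13126129, 41616) ≈ 315.41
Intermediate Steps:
O = 18 (O = Mul(Rational(1, 3), Mul(-9, Add(Add(2, -4), -4))) = Mul(Rational(1, 3), Mul(-9, Add(-2, -4))) = Mul(Rational(1, 3), Mul(-9, -6)) = Mul(Rational(1, 3), 54) = 18)
U = Rational(-49, 204) (U = Add(-3, Mul(Rational(1, 3), Add(Mul(60, Pow(17, -1)), Mul(-76, Pow(-16, -1))))) = Add(-3, Mul(Rational(1, 3), Add(Mul(60, Rational(1, 17)), Mul(-76, Rational(-1, 16))))) = Add(-3, Mul(Rational(1, 3), Add(Rational(60, 17), Rational(19, 4)))) = Add(-3, Mul(Rational(1, 3), Rational(563, 68))) = Add(-3, Rational(563, 204)) = Rational(-49, 204) ≈ -0.24020)
Pow(Add(U, O), 2) = Pow(Add(Rational(-49, 204), 18), 2) = Pow(Rational(3623, 204), 2) = Rational(13126129, 41616)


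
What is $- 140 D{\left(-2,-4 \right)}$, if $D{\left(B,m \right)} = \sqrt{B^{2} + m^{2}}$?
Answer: $- 280 \sqrt{5} \approx -626.1$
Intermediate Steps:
$- 140 D{\left(-2,-4 \right)} = - 140 \sqrt{\left(-2\right)^{2} + \left(-4\right)^{2}} = - 140 \sqrt{4 + 16} = - 140 \sqrt{20} = - 140 \cdot 2 \sqrt{5} = - 280 \sqrt{5}$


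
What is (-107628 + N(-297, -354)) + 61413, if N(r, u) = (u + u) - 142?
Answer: -47065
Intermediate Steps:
N(r, u) = -142 + 2*u (N(r, u) = 2*u - 142 = -142 + 2*u)
(-107628 + N(-297, -354)) + 61413 = (-107628 + (-142 + 2*(-354))) + 61413 = (-107628 + (-142 - 708)) + 61413 = (-107628 - 850) + 61413 = -108478 + 61413 = -47065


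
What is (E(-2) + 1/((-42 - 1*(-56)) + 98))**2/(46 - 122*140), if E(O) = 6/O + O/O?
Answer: -49729/213674496 ≈ -0.00023273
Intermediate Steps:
E(O) = 1 + 6/O (E(O) = 6/O + 1 = 1 + 6/O)
(E(-2) + 1/((-42 - 1*(-56)) + 98))**2/(46 - 122*140) = ((6 - 2)/(-2) + 1/((-42 - 1*(-56)) + 98))**2/(46 - 122*140) = (-1/2*4 + 1/((-42 + 56) + 98))**2/(46 - 17080) = (-2 + 1/(14 + 98))**2/(-17034) = (-2 + 1/112)**2*(-1/17034) = (-223/112)**2*(-1/17034) = (49729/12544)*(-1/17034) = -49729/213674496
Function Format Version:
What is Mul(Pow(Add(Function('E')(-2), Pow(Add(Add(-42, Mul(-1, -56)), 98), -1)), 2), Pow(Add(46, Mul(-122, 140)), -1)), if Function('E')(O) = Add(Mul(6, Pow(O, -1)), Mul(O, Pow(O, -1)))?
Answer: Rational(-49729, 213674496) ≈ -0.00023273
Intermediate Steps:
Function('E')(O) = Add(1, Mul(6, Pow(O, -1))) (Function('E')(O) = Add(Mul(6, Pow(O, -1)), 1) = Add(1, Mul(6, Pow(O, -1))))
Mul(Pow(Add(Function('E')(-2), Pow(Add(Add(-42, Mul(-1, -56)), 98), -1)), 2), Pow(Add(46, Mul(-122, 140)), -1)) = Mul(Pow(Add(Mul(Pow(-2, -1), Add(6, -2)), Pow(Add(Add(-42, Mul(-1, -56)), 98), -1)), 2), Pow(Add(46, Mul(-122, 140)), -1)) = Mul(Pow(Add(Mul(Rational(-1, 2), 4), Pow(Add(Add(-42, 56), 98), -1)), 2), Pow(Add(46, -17080), -1)) = Mul(Pow(Add(-2, Pow(Add(14, 98), -1)), 2), Pow(-17034, -1)) = Mul(Pow(Add(-2, Pow(112, -1)), 2), Rational(-1, 17034)) = Mul(Pow(Add(-2, Rational(1, 112)), 2), Rational(-1, 17034)) = Mul(Pow(Rational(-223, 112), 2), Rational(-1, 17034)) = Mul(Rational(49729, 12544), Rational(-1, 17034)) = Rational(-49729, 213674496)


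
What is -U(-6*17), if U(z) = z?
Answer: 102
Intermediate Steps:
-U(-6*17) = -(-6)*17 = -1*(-102) = 102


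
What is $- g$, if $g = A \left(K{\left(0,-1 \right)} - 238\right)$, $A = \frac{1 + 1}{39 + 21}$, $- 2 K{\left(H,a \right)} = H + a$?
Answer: $\frac{95}{12} \approx 7.9167$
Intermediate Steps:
$K{\left(H,a \right)} = - \frac{H}{2} - \frac{a}{2}$ ($K{\left(H,a \right)} = - \frac{H + a}{2} = - \frac{H}{2} - \frac{a}{2}$)
$A = \frac{1}{30}$ ($A = \frac{2}{60} = 2 \cdot \frac{1}{60} = \frac{1}{30} \approx 0.033333$)
$g = - \frac{95}{12}$ ($g = \frac{\left(\left(- \frac{1}{2}\right) 0 - - \frac{1}{2}\right) - 238}{30} = \frac{\left(0 + \frac{1}{2}\right) - 238}{30} = \frac{\frac{1}{2} - 238}{30} = \frac{1}{30} \left(- \frac{475}{2}\right) = - \frac{95}{12} \approx -7.9167$)
$- g = \left(-1\right) \left(- \frac{95}{12}\right) = \frac{95}{12}$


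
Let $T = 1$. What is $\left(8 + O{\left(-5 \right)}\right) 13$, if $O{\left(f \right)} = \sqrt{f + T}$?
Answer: $104 + 26 i \approx 104.0 + 26.0 i$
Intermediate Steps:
$O{\left(f \right)} = \sqrt{1 + f}$ ($O{\left(f \right)} = \sqrt{f + 1} = \sqrt{1 + f}$)
$\left(8 + O{\left(-5 \right)}\right) 13 = \left(8 + \sqrt{1 - 5}\right) 13 = \left(8 + \sqrt{-4}\right) 13 = \left(8 + 2 i\right) 13 = 104 + 26 i$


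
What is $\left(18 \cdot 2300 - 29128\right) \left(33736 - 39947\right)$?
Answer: $-76221392$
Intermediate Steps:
$\left(18 \cdot 2300 - 29128\right) \left(33736 - 39947\right) = \left(41400 - 29128\right) \left(-6211\right) = 12272 \left(-6211\right) = -76221392$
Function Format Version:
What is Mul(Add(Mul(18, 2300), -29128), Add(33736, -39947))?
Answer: -76221392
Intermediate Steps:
Mul(Add(Mul(18, 2300), -29128), Add(33736, -39947)) = Mul(Add(41400, -29128), -6211) = Mul(12272, -6211) = -76221392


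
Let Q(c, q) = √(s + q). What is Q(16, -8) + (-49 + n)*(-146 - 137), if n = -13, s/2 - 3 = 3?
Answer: 17548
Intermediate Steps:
s = 12 (s = 6 + 2*3 = 6 + 6 = 12)
Q(c, q) = √(12 + q)
Q(16, -8) + (-49 + n)*(-146 - 137) = √(12 - 8) + (-49 - 13)*(-146 - 137) = √4 - 62*(-283) = 2 + 17546 = 17548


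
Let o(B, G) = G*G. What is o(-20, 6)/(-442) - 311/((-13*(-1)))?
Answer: -5305/221 ≈ -24.005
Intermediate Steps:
o(B, G) = G**2
o(-20, 6)/(-442) - 311/((-13*(-1))) = 6**2/(-442) - 311/((-13*(-1))) = 36*(-1/442) - 311/13 = -18/221 - 311*1/13 = -18/221 - 311/13 = -5305/221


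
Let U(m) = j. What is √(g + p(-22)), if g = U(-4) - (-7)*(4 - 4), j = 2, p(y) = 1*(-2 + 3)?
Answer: √3 ≈ 1.7320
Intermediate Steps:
p(y) = 1 (p(y) = 1*1 = 1)
U(m) = 2
g = 2 (g = 2 - (-7)*(4 - 4) = 2 - (-7)*0 = 2 - 1*0 = 2 + 0 = 2)
√(g + p(-22)) = √(2 + 1) = √3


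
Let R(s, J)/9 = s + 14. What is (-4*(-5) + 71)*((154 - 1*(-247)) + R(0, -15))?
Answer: 47957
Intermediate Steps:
R(s, J) = 126 + 9*s (R(s, J) = 9*(s + 14) = 9*(14 + s) = 126 + 9*s)
(-4*(-5) + 71)*((154 - 1*(-247)) + R(0, -15)) = (-4*(-5) + 71)*((154 - 1*(-247)) + (126 + 9*0)) = (20 + 71)*((154 + 247) + (126 + 0)) = 91*(401 + 126) = 91*527 = 47957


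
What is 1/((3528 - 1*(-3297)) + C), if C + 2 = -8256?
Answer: -1/1433 ≈ -0.00069784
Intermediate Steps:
C = -8258 (C = -2 - 8256 = -8258)
1/((3528 - 1*(-3297)) + C) = 1/((3528 - 1*(-3297)) - 8258) = 1/((3528 + 3297) - 8258) = 1/(6825 - 8258) = 1/(-1433) = -1/1433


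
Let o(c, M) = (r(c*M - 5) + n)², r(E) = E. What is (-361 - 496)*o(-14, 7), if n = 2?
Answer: -8742257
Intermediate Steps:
o(c, M) = (-3 + M*c)² (o(c, M) = ((c*M - 5) + 2)² = ((M*c - 5) + 2)² = ((-5 + M*c) + 2)² = (-3 + M*c)²)
(-361 - 496)*o(-14, 7) = (-361 - 496)*(-3 + 7*(-14))² = -857*(-3 - 98)² = -857*(-101)² = -857*10201 = -8742257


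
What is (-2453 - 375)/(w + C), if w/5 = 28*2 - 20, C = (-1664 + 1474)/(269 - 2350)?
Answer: -2942534/187385 ≈ -15.703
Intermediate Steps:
C = 190/2081 (C = -190/(-2081) = -190*(-1/2081) = 190/2081 ≈ 0.091302)
w = 180 (w = 5*(28*2 - 20) = 5*(56 - 20) = 5*36 = 180)
(-2453 - 375)/(w + C) = (-2453 - 375)/(180 + 190/2081) = -2828/374770/2081 = -2828*2081/374770 = -2942534/187385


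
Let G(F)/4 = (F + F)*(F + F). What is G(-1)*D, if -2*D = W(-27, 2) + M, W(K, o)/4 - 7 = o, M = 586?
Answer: -4976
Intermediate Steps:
W(K, o) = 28 + 4*o
G(F) = 16*F² (G(F) = 4*((F + F)*(F + F)) = 4*((2*F)*(2*F)) = 4*(4*F²) = 16*F²)
D = -311 (D = -((28 + 4*2) + 586)/2 = -((28 + 8) + 586)/2 = -(36 + 586)/2 = -½*622 = -311)
G(-1)*D = (16*(-1)²)*(-311) = (16*1)*(-311) = 16*(-311) = -4976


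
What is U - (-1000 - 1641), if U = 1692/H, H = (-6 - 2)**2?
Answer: 42679/16 ≈ 2667.4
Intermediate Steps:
H = 64 (H = (-8)**2 = 64)
U = 423/16 (U = 1692/64 = 1692*(1/64) = 423/16 ≈ 26.438)
U - (-1000 - 1641) = 423/16 - (-1000 - 1641) = 423/16 - 1*(-2641) = 423/16 + 2641 = 42679/16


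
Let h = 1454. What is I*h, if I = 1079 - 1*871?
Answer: 302432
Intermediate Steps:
I = 208 (I = 1079 - 871 = 208)
I*h = 208*1454 = 302432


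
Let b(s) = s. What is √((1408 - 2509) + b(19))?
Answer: I*√1082 ≈ 32.894*I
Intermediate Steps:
√((1408 - 2509) + b(19)) = √((1408 - 2509) + 19) = √(-1101 + 19) = √(-1082) = I*√1082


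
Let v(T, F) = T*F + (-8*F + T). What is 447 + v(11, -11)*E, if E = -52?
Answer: 1591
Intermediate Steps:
v(T, F) = T - 8*F + F*T (v(T, F) = F*T + (T - 8*F) = T - 8*F + F*T)
447 + v(11, -11)*E = 447 + (11 - 8*(-11) - 11*11)*(-52) = 447 + (11 + 88 - 121)*(-52) = 447 - 22*(-52) = 447 + 1144 = 1591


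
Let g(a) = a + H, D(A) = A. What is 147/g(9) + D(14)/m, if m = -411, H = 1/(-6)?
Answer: 361760/21783 ≈ 16.607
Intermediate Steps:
H = -1/6 (H = 1*(-1/6) = -1/6 ≈ -0.16667)
g(a) = -1/6 + a (g(a) = a - 1/6 = -1/6 + a)
147/g(9) + D(14)/m = 147/(-1/6 + 9) + 14/(-411) = 147/(53/6) + 14*(-1/411) = 147*(6/53) - 14/411 = 882/53 - 14/411 = 361760/21783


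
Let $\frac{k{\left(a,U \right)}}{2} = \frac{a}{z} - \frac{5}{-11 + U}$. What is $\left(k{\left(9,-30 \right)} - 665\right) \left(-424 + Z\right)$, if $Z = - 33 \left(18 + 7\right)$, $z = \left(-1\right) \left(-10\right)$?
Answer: $\frac{169746594}{205} \approx 8.2803 \cdot 10^{5}$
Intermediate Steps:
$z = 10$
$Z = -825$ ($Z = \left(-33\right) 25 = -825$)
$k{\left(a,U \right)} = - \frac{10}{-11 + U} + \frac{a}{5}$ ($k{\left(a,U \right)} = 2 \left(\frac{a}{10} - \frac{5}{-11 + U}\right) = 2 \left(- \frac{5}{-11 + U} + \frac{a}{10}\right) = - \frac{10}{-11 + U} + \frac{a}{5}$)
$\left(k{\left(9,-30 \right)} - 665\right) \left(-424 + Z\right) = \left(\frac{-50 - 99 - 270}{5 \left(-11 - 30\right)} - 665\right) \left(-424 - 825\right) = \left(\frac{-50 - 99 - 270}{5 \left(-41\right)} - 665\right) \left(-1249\right) = \left(\frac{1}{5} \left(- \frac{1}{41}\right) \left(-419\right) - 665\right) \left(-1249\right) = \left(\frac{419}{205} - 665\right) \left(-1249\right) = \left(- \frac{135906}{205}\right) \left(-1249\right) = \frac{169746594}{205}$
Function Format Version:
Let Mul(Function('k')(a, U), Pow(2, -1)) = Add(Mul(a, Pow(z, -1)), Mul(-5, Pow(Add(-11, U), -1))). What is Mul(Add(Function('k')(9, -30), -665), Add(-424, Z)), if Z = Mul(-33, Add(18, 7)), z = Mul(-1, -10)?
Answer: Rational(169746594, 205) ≈ 8.2803e+5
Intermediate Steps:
z = 10
Z = -825 (Z = Mul(-33, 25) = -825)
Function('k')(a, U) = Add(Mul(-10, Pow(Add(-11, U), -1)), Mul(Rational(1, 5), a)) (Function('k')(a, U) = Mul(2, Add(Mul(a, Pow(10, -1)), Mul(-5, Pow(Add(-11, U), -1)))) = Mul(2, Add(Mul(a, Rational(1, 10)), Mul(-5, Pow(Add(-11, U), -1)))) = Mul(2, Add(Mul(Rational(1, 10), a), Mul(-5, Pow(Add(-11, U), -1)))) = Mul(2, Add(Mul(-5, Pow(Add(-11, U), -1)), Mul(Rational(1, 10), a))) = Add(Mul(-10, Pow(Add(-11, U), -1)), Mul(Rational(1, 5), a)))
Mul(Add(Function('k')(9, -30), -665), Add(-424, Z)) = Mul(Add(Mul(Rational(1, 5), Pow(Add(-11, -30), -1), Add(-50, Mul(-11, 9), Mul(-30, 9))), -665), Add(-424, -825)) = Mul(Add(Mul(Rational(1, 5), Pow(-41, -1), Add(-50, -99, -270)), -665), -1249) = Mul(Add(Mul(Rational(1, 5), Rational(-1, 41), -419), -665), -1249) = Mul(Add(Rational(419, 205), -665), -1249) = Mul(Rational(-135906, 205), -1249) = Rational(169746594, 205)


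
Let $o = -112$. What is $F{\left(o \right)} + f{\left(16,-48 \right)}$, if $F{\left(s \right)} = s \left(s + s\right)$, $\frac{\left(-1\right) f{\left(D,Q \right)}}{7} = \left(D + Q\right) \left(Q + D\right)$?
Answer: $17920$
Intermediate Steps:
$f{\left(D,Q \right)} = - 7 \left(D + Q\right)^{2}$ ($f{\left(D,Q \right)} = - 7 \left(D + Q\right) \left(Q + D\right) = - 7 \left(D + Q\right) \left(D + Q\right) = - 7 \left(D + Q\right)^{2}$)
$F{\left(s \right)} = 2 s^{2}$ ($F{\left(s \right)} = s 2 s = 2 s^{2}$)
$F{\left(o \right)} + f{\left(16,-48 \right)} = 2 \left(-112\right)^{2} - 7 \left(16 - 48\right)^{2} = 2 \cdot 12544 - 7 \left(-32\right)^{2} = 25088 - 7168 = 17920$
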